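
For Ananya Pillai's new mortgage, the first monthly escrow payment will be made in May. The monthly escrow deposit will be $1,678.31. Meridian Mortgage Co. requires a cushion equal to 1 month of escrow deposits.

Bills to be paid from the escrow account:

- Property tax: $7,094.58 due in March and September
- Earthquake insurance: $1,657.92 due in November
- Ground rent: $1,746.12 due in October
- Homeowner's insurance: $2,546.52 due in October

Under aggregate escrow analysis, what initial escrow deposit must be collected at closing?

$3,356.62

Cushion = 1 × $1,678.31 = $1,678.31
Trial balance (start $0, +$1,678.31 each month, − disbursements):
  May: +$1,678.31 → $1,678.31
  Jun: +$1,678.31 → $3,356.62
  Jul: +$1,678.31 → $5,034.93
  Aug: +$1,678.31 → $6,713.24
  Sep: +$1,678.31 − $7,094.58 → $1,296.97
  Oct: +$1,678.31 − $4,292.64 → -$1,317.36
  Nov: +$1,678.31 − $1,657.92 → -$1,296.97
  Dec: +$1,678.31 → $381.34
  Jan: +$1,678.31 → $2,059.65
  Feb: +$1,678.31 → $3,737.96
  Mar: +$1,678.31 − $7,094.58 → -$1,678.31
  Apr: +$1,678.31 → $0.00
Lowest trial balance = -$1,678.31 (Mar)
Initial deposit = cushion − low point = $1,678.31 − (-$1,678.31) = $3,356.62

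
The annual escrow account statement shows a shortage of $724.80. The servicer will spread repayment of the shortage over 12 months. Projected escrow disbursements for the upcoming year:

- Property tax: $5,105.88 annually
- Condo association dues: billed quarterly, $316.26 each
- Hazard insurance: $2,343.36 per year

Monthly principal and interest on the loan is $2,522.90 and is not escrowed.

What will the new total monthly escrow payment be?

$786.59

Property tax: $5,105.88 annually
Condo association dues: $316.26 × 4 = $1,265.04 annually
Hazard insurance: $2,343.36 annually
Total annual escrow = $5,105.88 + $1,265.04 + $2,343.36 = $8,714.28
Per month = $8,714.28 ÷ 12 = $726.19
Monthly shortage recovery: $724.80 ÷ 12 = $60.40
New monthly escrow = $726.19 + $60.40 = $786.59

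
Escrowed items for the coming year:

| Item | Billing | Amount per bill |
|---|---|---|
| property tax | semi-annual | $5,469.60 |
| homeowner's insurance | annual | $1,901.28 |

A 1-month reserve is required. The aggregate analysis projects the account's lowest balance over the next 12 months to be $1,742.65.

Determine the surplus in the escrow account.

$672.61

Property tax = $5,469.60 × 2 = $10,939.20/yr
Homeowner's insurance = $1,901.28/yr
Total annual escrow = $10,939.20 + $1,901.28 = $12,840.48
Per month = $12,840.48 ÷ 12 = $1,070.04
Required cushion = 1 × $1,070.04 = $1,070.04
Surplus = $1,742.65 − $1,070.04 = $672.61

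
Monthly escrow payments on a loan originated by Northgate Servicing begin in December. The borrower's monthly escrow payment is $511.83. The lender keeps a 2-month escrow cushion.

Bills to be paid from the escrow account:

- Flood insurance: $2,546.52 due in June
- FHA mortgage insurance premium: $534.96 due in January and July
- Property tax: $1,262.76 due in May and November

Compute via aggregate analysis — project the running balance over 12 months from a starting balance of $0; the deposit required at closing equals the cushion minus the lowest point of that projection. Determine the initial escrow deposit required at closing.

$1,808.22

Cushion = 2 × $511.83 = $1,023.66
Trial balance (start $0, +$511.83 each month, − disbursements):
  Dec: +$511.83 → $511.83
  Jan: +$511.83 − $534.96 → $488.70
  Feb: +$511.83 → $1,000.53
  Mar: +$511.83 → $1,512.36
  Apr: +$511.83 → $2,024.19
  May: +$511.83 − $1,262.76 → $1,273.26
  Jun: +$511.83 − $2,546.52 → -$761.43
  Jul: +$511.83 − $534.96 → -$784.56
  Aug: +$511.83 → -$272.73
  Sep: +$511.83 → $239.10
  Oct: +$511.83 → $750.93
  Nov: +$511.83 − $1,262.76 → $0.00
Lowest trial balance = -$784.56 (Jul)
Initial deposit = cushion − low point = $1,023.66 − (-$784.56) = $1,808.22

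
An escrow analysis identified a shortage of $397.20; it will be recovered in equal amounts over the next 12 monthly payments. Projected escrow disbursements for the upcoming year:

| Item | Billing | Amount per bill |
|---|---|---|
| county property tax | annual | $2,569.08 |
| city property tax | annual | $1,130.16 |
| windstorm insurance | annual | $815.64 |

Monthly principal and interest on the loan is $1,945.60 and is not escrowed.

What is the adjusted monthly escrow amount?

County property tax = $2,569.08
City property tax = $1,130.16
Windstorm insurance = $815.64
Total per year = $2,569.08 + $1,130.16 + $815.64 = $4,514.88
Per month = $4,514.88 ÷ 12 = $376.24
Monthly shortage recovery: $397.20 / 12 = $33.10
New monthly escrow = $376.24 + $33.10 = $409.34

$409.34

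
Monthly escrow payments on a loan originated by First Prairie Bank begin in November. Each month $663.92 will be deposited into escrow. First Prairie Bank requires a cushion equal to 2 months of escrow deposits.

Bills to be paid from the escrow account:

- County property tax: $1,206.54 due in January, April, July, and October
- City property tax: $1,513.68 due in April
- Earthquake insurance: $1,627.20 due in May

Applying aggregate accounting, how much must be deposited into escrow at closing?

$2,234.36

Cushion = 2 × $663.92 = $1,327.84
Trial balance (start $0, +$663.92 each month, − disbursements):
  Nov: +$663.92 → $663.92
  Dec: +$663.92 → $1,327.84
  Jan: +$663.92 − $1,206.54 → $785.22
  Feb: +$663.92 → $1,449.14
  Mar: +$663.92 → $2,113.06
  Apr: +$663.92 − $2,720.22 → $56.76
  May: +$663.92 − $1,627.20 → -$906.52
  Jun: +$663.92 → -$242.60
  Jul: +$663.92 − $1,206.54 → -$785.22
  Aug: +$663.92 → -$121.30
  Sep: +$663.92 → $542.62
  Oct: +$663.92 − $1,206.54 → $0.00
Lowest trial balance = -$906.52 (May)
Initial deposit = cushion − low point = $1,327.84 − (-$906.52) = $2,234.36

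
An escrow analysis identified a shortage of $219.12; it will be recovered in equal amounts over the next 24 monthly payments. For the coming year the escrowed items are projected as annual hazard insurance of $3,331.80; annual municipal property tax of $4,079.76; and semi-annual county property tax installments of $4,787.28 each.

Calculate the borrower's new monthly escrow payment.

$1,424.64

Hazard insurance: $3,331.80 annually
Municipal property tax: $4,079.76 annually
County property tax: $4,787.28 × 2 = $9,574.56 annually
Total annual escrow = $16,986.12
Monthly = $16,986.12 / 12 = $1,415.51
Shortage per month = $219.12 / 24 = $9.13
Adjusted monthly = $1,415.51 + $9.13 = $1,424.64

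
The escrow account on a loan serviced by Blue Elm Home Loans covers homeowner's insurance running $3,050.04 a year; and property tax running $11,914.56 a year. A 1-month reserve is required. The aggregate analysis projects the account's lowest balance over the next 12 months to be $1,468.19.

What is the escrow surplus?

$221.14

Homeowner's insurance = $3,050.04 annually
Property tax = $11,914.56 annually
Yearly total = $14,964.60
Per month = $14,964.60 / 12 = $1,247.05
Cushion = 1 × $1,247.05 = $1,247.05
Excess over cushion: $1,468.19 − $1,247.05 = $221.14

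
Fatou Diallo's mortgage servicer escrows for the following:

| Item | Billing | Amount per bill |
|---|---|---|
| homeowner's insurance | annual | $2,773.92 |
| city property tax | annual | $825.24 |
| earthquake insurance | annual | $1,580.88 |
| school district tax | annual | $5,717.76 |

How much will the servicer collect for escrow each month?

Homeowner's insurance: $2,773.92 per year
City property tax: $825.24 per year
Earthquake insurance: $1,580.88 per year
School district tax: $5,717.76 per year
Annual escrow total = $10,897.80
Base monthly escrow = $10,897.80 ÷ 12 = $908.15

$908.15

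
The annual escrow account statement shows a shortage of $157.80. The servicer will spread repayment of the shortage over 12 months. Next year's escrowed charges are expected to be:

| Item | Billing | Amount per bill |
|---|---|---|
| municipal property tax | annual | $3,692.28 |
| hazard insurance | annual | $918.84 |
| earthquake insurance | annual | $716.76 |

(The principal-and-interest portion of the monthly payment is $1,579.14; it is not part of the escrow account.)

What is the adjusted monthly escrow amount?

Municipal property tax = $3,692.28 annually
Hazard insurance = $918.84 annually
Earthquake insurance = $716.76 annually
Total per year = $5,327.88
Per month = $5,327.88 ÷ 12 = $443.99
Shortage per month = $157.80 ÷ 12 = $13.15
New monthly escrow = $443.99 + $13.15 = $457.14

$457.14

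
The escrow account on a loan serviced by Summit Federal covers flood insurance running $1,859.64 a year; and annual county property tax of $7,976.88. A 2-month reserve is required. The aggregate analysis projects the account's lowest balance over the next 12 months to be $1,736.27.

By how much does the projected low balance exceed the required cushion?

Flood insurance: $1,859.64 annually
County property tax: $7,976.88 annually
Yearly total = $9,836.52
Per month = $9,836.52 ÷ 12 = $819.71
Cushion = 2 × $819.71 = $1,639.42
Surplus = $1,736.27 − $1,639.42 = $96.85

$96.85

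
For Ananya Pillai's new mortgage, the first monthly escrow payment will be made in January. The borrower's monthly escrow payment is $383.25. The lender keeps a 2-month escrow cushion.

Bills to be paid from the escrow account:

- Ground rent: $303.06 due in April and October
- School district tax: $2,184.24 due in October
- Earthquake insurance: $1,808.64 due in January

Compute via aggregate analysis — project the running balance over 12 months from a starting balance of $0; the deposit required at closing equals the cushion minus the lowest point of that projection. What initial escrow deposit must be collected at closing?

$2,191.89

Cushion = 2 × $383.25 = $766.50
Trial balance (start $0, +$383.25 each month, − disbursements):
  Jan: +$383.25 − $1,808.64 → -$1,425.39
  Feb: +$383.25 → -$1,042.14
  Mar: +$383.25 → -$658.89
  Apr: +$383.25 − $303.06 → -$578.70
  May: +$383.25 → -$195.45
  Jun: +$383.25 → $187.80
  Jul: +$383.25 → $571.05
  Aug: +$383.25 → $954.30
  Sep: +$383.25 → $1,337.55
  Oct: +$383.25 − $2,487.30 → -$766.50
  Nov: +$383.25 → -$383.25
  Dec: +$383.25 → $0.00
Lowest trial balance = -$1,425.39 (Jan)
Initial deposit = cushion − low point = $766.50 − (-$1,425.39) = $2,191.89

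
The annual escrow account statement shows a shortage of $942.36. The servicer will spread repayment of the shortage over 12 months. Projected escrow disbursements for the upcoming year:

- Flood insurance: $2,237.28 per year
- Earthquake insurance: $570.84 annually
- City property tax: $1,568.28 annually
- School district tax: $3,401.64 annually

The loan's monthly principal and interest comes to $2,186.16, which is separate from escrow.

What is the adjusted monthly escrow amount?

$726.70

Flood insurance — $2,237.28 annually
Earthquake insurance — $570.84 annually
City property tax — $1,568.28 annually
School district tax — $3,401.64 annually
Total annual escrow = $7,778.04
Monthly escrow = $7,778.04 ÷ 12 = $648.17
Monthly shortage recovery: $942.36 ÷ 12 = $78.53
New monthly escrow = $648.17 + $78.53 = $726.70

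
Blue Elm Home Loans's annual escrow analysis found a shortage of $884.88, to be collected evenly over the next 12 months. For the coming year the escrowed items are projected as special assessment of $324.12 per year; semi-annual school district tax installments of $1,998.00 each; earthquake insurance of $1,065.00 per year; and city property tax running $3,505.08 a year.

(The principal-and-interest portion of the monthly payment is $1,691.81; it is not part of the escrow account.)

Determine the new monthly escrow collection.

Special assessment = $324.12
School district tax = $1,998.00 × 2 = $3,996.00
Earthquake insurance = $1,065.00
City property tax = $3,505.08
Total annual escrow = $8,890.20
Per month = $8,890.20 / 12 = $740.85
Monthly shortage recovery: $884.88 / 12 = $73.74
New monthly escrow = $740.85 + $73.74 = $814.59

$814.59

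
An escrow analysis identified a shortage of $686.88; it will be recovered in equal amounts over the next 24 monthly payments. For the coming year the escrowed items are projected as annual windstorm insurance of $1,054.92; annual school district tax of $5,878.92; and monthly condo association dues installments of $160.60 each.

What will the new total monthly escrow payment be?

Windstorm insurance — $1,054.92 annually
School district tax — $5,878.92 annually
Condo association dues — $160.60 × 12 = $1,927.20 annually
Combined annual = $1,054.92 + $5,878.92 + $1,927.20 = $8,861.04
Monthly escrow = $8,861.04 / 12 = $738.42
Shortage spread = $686.88 ÷ 24 = $28.62/mo
Adjusted monthly = $738.42 + $28.62 = $767.04

$767.04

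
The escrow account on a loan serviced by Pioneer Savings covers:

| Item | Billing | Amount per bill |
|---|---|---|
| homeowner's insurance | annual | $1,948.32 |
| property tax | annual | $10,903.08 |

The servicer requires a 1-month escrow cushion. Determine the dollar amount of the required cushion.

Homeowner's insurance: $1,948.32 per year
Property tax: $10,903.08 per year
Total annual escrow = $12,851.40
Monthly = $12,851.40 ÷ 12 = $1,070.95
Required cushion = 1 × $1,070.95 = $1,070.95

$1,070.95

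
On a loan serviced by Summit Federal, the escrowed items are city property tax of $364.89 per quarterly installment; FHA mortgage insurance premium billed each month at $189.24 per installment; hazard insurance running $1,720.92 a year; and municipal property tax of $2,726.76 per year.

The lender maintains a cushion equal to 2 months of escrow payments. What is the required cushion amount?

City property tax: $364.89 × 4 = $1,459.56
FHA mortgage insurance premium: $189.24 × 12 = $2,270.88
Hazard insurance: $1,720.92
Municipal property tax: $2,726.76
Annual escrow total = $1,459.56 + $2,270.88 + $1,720.92 + $2,726.76 = $8,178.12
Monthly escrow = $8,178.12 ÷ 12 = $681.51
Reserve = 2 × $681.51 = $1,363.02

$1,363.02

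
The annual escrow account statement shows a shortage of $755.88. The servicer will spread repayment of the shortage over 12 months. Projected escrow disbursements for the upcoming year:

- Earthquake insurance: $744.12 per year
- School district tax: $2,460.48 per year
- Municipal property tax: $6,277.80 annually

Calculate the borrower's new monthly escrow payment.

$853.19

Earthquake insurance — $744.12/yr
School district tax — $2,460.48/yr
Municipal property tax — $6,277.80/yr
Annual escrow total = $9,482.40
Per month = $9,482.40 / 12 = $790.20
Shortage spread = $755.88 ÷ 12 = $62.99/mo
Adjusted monthly = $790.20 + $62.99 = $853.19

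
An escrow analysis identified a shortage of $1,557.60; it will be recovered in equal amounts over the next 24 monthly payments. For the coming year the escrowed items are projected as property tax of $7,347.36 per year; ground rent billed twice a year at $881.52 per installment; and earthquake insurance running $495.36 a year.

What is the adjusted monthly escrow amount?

$865.38

Property tax — $7,347.36 per year
Ground rent — $881.52 × 2 = $1,763.04 per year
Earthquake insurance — $495.36 per year
Total per year = $7,347.36 + $1,763.04 + $495.36 = $9,605.76
Base monthly escrow = $9,605.76 / 12 = $800.48
Shortage spread = $1,557.60 ÷ 24 = $64.90/mo
New monthly escrow = $800.48 + $64.90 = $865.38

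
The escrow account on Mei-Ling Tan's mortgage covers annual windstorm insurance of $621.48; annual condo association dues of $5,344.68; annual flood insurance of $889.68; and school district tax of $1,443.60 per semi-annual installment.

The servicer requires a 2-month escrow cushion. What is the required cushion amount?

$1,623.84

Windstorm insurance = $621.48
Condo association dues = $5,344.68
Flood insurance = $889.68
School district tax = $1,443.60 × 2 = $2,887.20
Annual escrow total = $621.48 + $5,344.68 + $889.68 + $2,887.20 = $9,743.04
Monthly escrow = $9,743.04 / 12 = $811.92
Required cushion = 2 × $811.92 = $1,623.84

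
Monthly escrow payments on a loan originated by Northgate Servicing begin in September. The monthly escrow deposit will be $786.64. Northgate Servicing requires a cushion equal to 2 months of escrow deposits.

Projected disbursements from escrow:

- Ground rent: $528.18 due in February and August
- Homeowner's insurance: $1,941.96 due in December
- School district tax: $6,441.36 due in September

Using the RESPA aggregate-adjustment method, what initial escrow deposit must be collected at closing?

$7,228.00

Cushion = 2 × $786.64 = $1,573.28
Trial balance (start $0, +$786.64 each month, − disbursements):
  Sep: +$786.64 − $6,441.36 → -$5,654.72
  Oct: +$786.64 → -$4,868.08
  Nov: +$786.64 → -$4,081.44
  Dec: +$786.64 − $1,941.96 → -$5,236.76
  Jan: +$786.64 → -$4,450.12
  Feb: +$786.64 − $528.18 → -$4,191.66
  Mar: +$786.64 → -$3,405.02
  Apr: +$786.64 → -$2,618.38
  May: +$786.64 → -$1,831.74
  Jun: +$786.64 → -$1,045.10
  Jul: +$786.64 → -$258.46
  Aug: +$786.64 − $528.18 → $0.00
Lowest trial balance = -$5,654.72 (Sep)
Initial deposit = cushion − low point = $1,573.28 − (-$5,654.72) = $7,228.00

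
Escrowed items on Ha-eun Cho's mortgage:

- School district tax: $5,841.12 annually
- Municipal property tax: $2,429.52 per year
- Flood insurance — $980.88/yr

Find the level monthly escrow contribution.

School district tax = $5,841.12 per year
Municipal property tax = $2,429.52 per year
Flood insurance = $980.88 per year
Annual escrow total = $9,251.52
Base monthly escrow = $9,251.52 ÷ 12 = $770.96

$770.96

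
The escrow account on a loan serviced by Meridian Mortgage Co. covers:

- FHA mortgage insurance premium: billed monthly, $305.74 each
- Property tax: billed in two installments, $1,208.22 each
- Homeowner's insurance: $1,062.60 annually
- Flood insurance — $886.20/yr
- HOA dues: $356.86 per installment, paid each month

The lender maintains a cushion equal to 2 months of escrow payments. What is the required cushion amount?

$2,052.74

FHA mortgage insurance premium — $305.74 × 12 = $3,668.88
Property tax — $1,208.22 × 2 = $2,416.44
Homeowner's insurance — $1,062.60
Flood insurance — $886.20
HOA dues — $356.86 × 12 = $4,282.32
Combined annual = $12,316.44
Per month = $12,316.44 / 12 = $1,026.37
Required cushion = 2 × $1,026.37 = $2,052.74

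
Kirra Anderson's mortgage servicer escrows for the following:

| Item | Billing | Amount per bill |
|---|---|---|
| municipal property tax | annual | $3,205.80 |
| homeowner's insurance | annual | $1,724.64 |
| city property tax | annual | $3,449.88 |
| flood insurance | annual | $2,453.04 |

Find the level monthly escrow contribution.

Municipal property tax = $3,205.80
Homeowner's insurance = $1,724.64
City property tax = $3,449.88
Flood insurance = $2,453.04
Total annual escrow = $3,205.80 + $1,724.64 + $3,449.88 + $2,453.04 = $10,833.36
Per month = $10,833.36 ÷ 12 = $902.78

$902.78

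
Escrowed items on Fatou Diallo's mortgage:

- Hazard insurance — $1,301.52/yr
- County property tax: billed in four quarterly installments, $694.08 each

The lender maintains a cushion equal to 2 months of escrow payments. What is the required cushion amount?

Hazard insurance: $1,301.52/yr
County property tax: $694.08 × 4 = $2,776.32/yr
Total per year = $1,301.52 + $2,776.32 = $4,077.84
Monthly escrow = $4,077.84 ÷ 12 = $339.82
Reserve = 2 × $339.82 = $679.64

$679.64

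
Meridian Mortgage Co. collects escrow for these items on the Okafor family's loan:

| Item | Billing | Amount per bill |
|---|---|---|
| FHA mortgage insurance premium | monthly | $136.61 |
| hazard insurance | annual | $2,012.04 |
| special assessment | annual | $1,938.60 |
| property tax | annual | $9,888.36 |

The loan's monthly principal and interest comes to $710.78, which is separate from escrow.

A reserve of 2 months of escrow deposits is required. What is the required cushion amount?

FHA mortgage insurance premium — $136.61 × 12 = $1,639.32 annually
Hazard insurance — $2,012.04 annually
Special assessment — $1,938.60 annually
Property tax — $9,888.36 annually
Annual escrow total = $15,478.32
Per month = $15,478.32 / 12 = $1,289.86
Cushion = 2 × $1,289.86 = $2,579.72

$2,579.72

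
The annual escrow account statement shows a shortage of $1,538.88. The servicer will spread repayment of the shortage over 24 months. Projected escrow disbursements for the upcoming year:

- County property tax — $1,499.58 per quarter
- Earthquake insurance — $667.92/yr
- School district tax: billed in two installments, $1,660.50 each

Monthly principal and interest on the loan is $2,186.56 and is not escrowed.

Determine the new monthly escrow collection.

$896.39

County property tax — $1,499.58 × 4 = $5,998.32
Earthquake insurance — $667.92
School district tax — $1,660.50 × 2 = $3,321.00
Yearly total = $5,998.32 + $667.92 + $3,321.00 = $9,987.24
Base monthly escrow = $9,987.24 / 12 = $832.27
Monthly shortage recovery: $1,538.88 ÷ 24 = $64.12
New monthly escrow = $832.27 + $64.12 = $896.39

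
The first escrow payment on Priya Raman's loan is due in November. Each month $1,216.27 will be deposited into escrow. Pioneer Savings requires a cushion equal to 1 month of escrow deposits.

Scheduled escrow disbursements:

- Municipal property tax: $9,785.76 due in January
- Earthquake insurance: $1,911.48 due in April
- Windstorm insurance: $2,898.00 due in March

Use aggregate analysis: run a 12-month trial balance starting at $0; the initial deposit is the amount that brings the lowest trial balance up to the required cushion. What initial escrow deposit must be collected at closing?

$8,513.89

Cushion = 1 × $1,216.27 = $1,216.27
Trial balance (start $0, +$1,216.27 each month, − disbursements):
  Nov: +$1,216.27 → $1,216.27
  Dec: +$1,216.27 → $2,432.54
  Jan: +$1,216.27 − $9,785.76 → -$6,136.95
  Feb: +$1,216.27 → -$4,920.68
  Mar: +$1,216.27 − $2,898.00 → -$6,602.41
  Apr: +$1,216.27 − $1,911.48 → -$7,297.62
  May: +$1,216.27 → -$6,081.35
  Jun: +$1,216.27 → -$4,865.08
  Jul: +$1,216.27 → -$3,648.81
  Aug: +$1,216.27 → -$2,432.54
  Sep: +$1,216.27 → -$1,216.27
  Oct: +$1,216.27 → $0.00
Lowest trial balance = -$7,297.62 (Apr)
Initial deposit = cushion − low point = $1,216.27 − (-$7,297.62) = $8,513.89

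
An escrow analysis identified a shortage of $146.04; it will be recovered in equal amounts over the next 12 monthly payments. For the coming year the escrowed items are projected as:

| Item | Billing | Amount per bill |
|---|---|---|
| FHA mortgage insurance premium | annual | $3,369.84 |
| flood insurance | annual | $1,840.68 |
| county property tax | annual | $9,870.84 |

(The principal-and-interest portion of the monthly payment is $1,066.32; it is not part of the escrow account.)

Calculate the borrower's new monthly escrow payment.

$1,268.95

FHA mortgage insurance premium: $3,369.84 annually
Flood insurance: $1,840.68 annually
County property tax: $9,870.84 annually
Total annual escrow = $15,081.36
Monthly = $15,081.36 ÷ 12 = $1,256.78
Shortage per month = $146.04 ÷ 12 = $12.17
New monthly escrow = $1,256.78 + $12.17 = $1,268.95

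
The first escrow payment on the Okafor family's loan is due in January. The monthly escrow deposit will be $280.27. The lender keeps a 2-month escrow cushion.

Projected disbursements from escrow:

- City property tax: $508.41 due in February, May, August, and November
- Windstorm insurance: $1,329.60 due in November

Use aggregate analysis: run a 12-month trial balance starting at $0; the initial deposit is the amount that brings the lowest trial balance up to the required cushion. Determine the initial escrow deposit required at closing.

Cushion = 2 × $280.27 = $560.54
Trial balance (start $0, +$280.27 each month, − disbursements):
  Jan: +$280.27 → $280.27
  Feb: +$280.27 − $508.41 → $52.13
  Mar: +$280.27 → $332.40
  Apr: +$280.27 → $612.67
  May: +$280.27 − $508.41 → $384.53
  Jun: +$280.27 → $664.80
  Jul: +$280.27 → $945.07
  Aug: +$280.27 − $508.41 → $716.93
  Sep: +$280.27 → $997.20
  Oct: +$280.27 → $1,277.47
  Nov: +$280.27 − $1,838.01 → -$280.27
  Dec: +$280.27 → $0.00
Lowest trial balance = -$280.27 (Nov)
Initial deposit = cushion − low point = $560.54 − (-$280.27) = $840.81

$840.81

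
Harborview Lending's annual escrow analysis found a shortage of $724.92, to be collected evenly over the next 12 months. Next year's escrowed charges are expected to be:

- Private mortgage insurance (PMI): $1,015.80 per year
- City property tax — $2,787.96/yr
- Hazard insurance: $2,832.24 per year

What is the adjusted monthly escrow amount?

$613.41

Private mortgage insurance (PMI) — $1,015.80 per year
City property tax — $2,787.96 per year
Hazard insurance — $2,832.24 per year
Total annual escrow = $6,636.00
Per month = $6,636.00 ÷ 12 = $553.00
Monthly shortage recovery: $724.92 / 12 = $60.41
Adjusted monthly = $553.00 + $60.41 = $613.41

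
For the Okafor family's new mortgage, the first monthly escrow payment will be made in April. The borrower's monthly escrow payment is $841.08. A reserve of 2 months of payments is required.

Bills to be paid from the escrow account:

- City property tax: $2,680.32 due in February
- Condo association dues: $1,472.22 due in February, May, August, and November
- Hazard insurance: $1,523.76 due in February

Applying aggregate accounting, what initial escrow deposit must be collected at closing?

$2,523.24

Cushion = 2 × $841.08 = $1,682.16
Trial balance (start $0, +$841.08 each month, − disbursements):
  Apr: +$841.08 → $841.08
  May: +$841.08 − $1,472.22 → $209.94
  Jun: +$841.08 → $1,051.02
  Jul: +$841.08 → $1,892.10
  Aug: +$841.08 − $1,472.22 → $1,260.96
  Sep: +$841.08 → $2,102.04
  Oct: +$841.08 → $2,943.12
  Nov: +$841.08 − $1,472.22 → $2,311.98
  Dec: +$841.08 → $3,153.06
  Jan: +$841.08 → $3,994.14
  Feb: +$841.08 − $5,676.30 → -$841.08
  Mar: +$841.08 → $0.00
Lowest trial balance = -$841.08 (Feb)
Initial deposit = cushion − low point = $1,682.16 − (-$841.08) = $2,523.24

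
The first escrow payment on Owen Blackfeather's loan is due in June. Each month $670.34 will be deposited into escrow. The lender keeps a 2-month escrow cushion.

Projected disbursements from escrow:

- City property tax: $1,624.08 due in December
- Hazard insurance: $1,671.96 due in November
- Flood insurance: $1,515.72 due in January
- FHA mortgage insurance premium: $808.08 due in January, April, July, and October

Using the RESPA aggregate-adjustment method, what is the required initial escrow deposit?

Cushion = 2 × $670.34 = $1,340.68
Trial balance (start $0, +$670.34 each month, − disbursements):
  Jun: +$670.34 → $670.34
  Jul: +$670.34 − $808.08 → $532.60
  Aug: +$670.34 → $1,202.94
  Sep: +$670.34 → $1,873.28
  Oct: +$670.34 − $808.08 → $1,735.54
  Nov: +$670.34 − $1,671.96 → $733.92
  Dec: +$670.34 − $1,624.08 → -$219.82
  Jan: +$670.34 − $2,323.80 → -$1,873.28
  Feb: +$670.34 → -$1,202.94
  Mar: +$670.34 → -$532.60
  Apr: +$670.34 − $808.08 → -$670.34
  May: +$670.34 → $0.00
Lowest trial balance = -$1,873.28 (Jan)
Initial deposit = cushion − low point = $1,340.68 − (-$1,873.28) = $3,213.96

$3,213.96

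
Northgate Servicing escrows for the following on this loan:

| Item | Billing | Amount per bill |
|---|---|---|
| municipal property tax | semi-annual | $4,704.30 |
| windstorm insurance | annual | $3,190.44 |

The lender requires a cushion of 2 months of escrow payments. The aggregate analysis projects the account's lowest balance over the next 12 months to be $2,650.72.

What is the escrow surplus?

Municipal property tax = $4,704.30 × 2 = $9,408.60
Windstorm insurance = $3,190.44
Yearly total = $9,408.60 + $3,190.44 = $12,599.04
Base monthly escrow = $12,599.04 ÷ 12 = $1,049.92
Required cushion = 2 × $1,049.92 = $2,099.84
Surplus = $2,650.72 − $2,099.84 = $550.88

$550.88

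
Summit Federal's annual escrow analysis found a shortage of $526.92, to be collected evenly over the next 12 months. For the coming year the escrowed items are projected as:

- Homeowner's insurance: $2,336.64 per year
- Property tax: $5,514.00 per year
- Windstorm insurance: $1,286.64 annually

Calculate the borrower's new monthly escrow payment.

$805.35

Homeowner's insurance: $2,336.64/yr
Property tax: $5,514.00/yr
Windstorm insurance: $1,286.64/yr
Yearly total = $2,336.64 + $5,514.00 + $1,286.64 = $9,137.28
Monthly = $9,137.28 / 12 = $761.44
Monthly shortage recovery: $526.92 ÷ 12 = $43.91
New monthly escrow = $761.44 + $43.91 = $805.35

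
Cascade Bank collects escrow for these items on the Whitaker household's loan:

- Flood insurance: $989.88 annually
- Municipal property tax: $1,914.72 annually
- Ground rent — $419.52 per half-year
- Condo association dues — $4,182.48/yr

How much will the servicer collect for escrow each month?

Flood insurance = $989.88
Municipal property tax = $1,914.72
Ground rent = $419.52 × 2 = $839.04
Condo association dues = $4,182.48
Combined annual = $989.88 + $1,914.72 + $839.04 + $4,182.48 = $7,926.12
Base monthly escrow = $7,926.12 ÷ 12 = $660.51

$660.51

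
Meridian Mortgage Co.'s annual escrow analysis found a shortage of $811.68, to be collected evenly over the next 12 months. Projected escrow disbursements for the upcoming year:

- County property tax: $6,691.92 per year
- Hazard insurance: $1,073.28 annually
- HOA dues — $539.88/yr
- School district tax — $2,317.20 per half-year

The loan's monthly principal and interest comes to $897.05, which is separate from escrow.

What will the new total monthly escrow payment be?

County property tax: $6,691.92 per year
Hazard insurance: $1,073.28 per year
HOA dues: $539.88 per year
School district tax: $2,317.20 × 2 = $4,634.40 per year
Annual escrow total = $6,691.92 + $1,073.28 + $539.88 + $4,634.40 = $12,939.48
Monthly = $12,939.48 / 12 = $1,078.29
Monthly shortage recovery: $811.68 ÷ 12 = $67.64
Adjusted monthly = $1,078.29 + $67.64 = $1,145.93

$1,145.93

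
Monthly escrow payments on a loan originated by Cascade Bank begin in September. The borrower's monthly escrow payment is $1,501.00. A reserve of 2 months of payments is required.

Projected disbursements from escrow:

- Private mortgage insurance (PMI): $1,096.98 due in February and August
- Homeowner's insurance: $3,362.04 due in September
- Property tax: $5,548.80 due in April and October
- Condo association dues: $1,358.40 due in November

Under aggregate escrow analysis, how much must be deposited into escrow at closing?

$8,910.84

Cushion = 2 × $1,501.00 = $3,002.00
Trial balance (start $0, +$1,501.00 each month, − disbursements):
  Sep: +$1,501.00 − $3,362.04 → -$1,861.04
  Oct: +$1,501.00 − $5,548.80 → -$5,908.84
  Nov: +$1,501.00 − $1,358.40 → -$5,766.24
  Dec: +$1,501.00 → -$4,265.24
  Jan: +$1,501.00 → -$2,764.24
  Feb: +$1,501.00 − $1,096.98 → -$2,360.22
  Mar: +$1,501.00 → -$859.22
  Apr: +$1,501.00 − $5,548.80 → -$4,907.02
  May: +$1,501.00 → -$3,406.02
  Jun: +$1,501.00 → -$1,905.02
  Jul: +$1,501.00 → -$404.02
  Aug: +$1,501.00 − $1,096.98 → $0.00
Lowest trial balance = -$5,908.84 (Oct)
Initial deposit = cushion − low point = $3,002.00 − (-$5,908.84) = $8,910.84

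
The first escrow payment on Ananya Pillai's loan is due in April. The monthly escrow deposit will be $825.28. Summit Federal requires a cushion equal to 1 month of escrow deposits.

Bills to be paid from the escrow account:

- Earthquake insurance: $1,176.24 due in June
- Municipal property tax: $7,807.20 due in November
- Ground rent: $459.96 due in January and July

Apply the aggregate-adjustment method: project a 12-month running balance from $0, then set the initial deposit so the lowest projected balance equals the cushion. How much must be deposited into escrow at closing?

Cushion = 1 × $825.28 = $825.28
Trial balance (start $0, +$825.28 each month, − disbursements):
  Apr: +$825.28 → $825.28
  May: +$825.28 → $1,650.56
  Jun: +$825.28 − $1,176.24 → $1,299.60
  Jul: +$825.28 − $459.96 → $1,664.92
  Aug: +$825.28 → $2,490.20
  Sep: +$825.28 → $3,315.48
  Oct: +$825.28 → $4,140.76
  Nov: +$825.28 − $7,807.20 → -$2,841.16
  Dec: +$825.28 → -$2,015.88
  Jan: +$825.28 − $459.96 → -$1,650.56
  Feb: +$825.28 → -$825.28
  Mar: +$825.28 → $0.00
Lowest trial balance = -$2,841.16 (Nov)
Initial deposit = cushion − low point = $825.28 − (-$2,841.16) = $3,666.44

$3,666.44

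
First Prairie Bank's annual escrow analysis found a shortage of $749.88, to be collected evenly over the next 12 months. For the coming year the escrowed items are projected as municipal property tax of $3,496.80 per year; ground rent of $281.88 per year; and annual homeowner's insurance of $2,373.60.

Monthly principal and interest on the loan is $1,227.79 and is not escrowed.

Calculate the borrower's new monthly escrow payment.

$575.18

Municipal property tax = $3,496.80 per year
Ground rent = $281.88 per year
Homeowner's insurance = $2,373.60 per year
Total per year = $3,496.80 + $281.88 + $2,373.60 = $6,152.28
Monthly = $6,152.28 ÷ 12 = $512.69
Shortage spread = $749.88 / 12 = $62.49/mo
New monthly escrow = $512.69 + $62.49 = $575.18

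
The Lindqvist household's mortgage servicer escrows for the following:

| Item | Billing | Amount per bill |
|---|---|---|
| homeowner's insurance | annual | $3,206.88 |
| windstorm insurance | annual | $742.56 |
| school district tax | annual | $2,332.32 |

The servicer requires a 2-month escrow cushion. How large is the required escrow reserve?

$1,046.96

Homeowner's insurance — $3,206.88 per year
Windstorm insurance — $742.56 per year
School district tax — $2,332.32 per year
Yearly total = $6,281.76
Per month = $6,281.76 / 12 = $523.48
Reserve = 2 × $523.48 = $1,046.96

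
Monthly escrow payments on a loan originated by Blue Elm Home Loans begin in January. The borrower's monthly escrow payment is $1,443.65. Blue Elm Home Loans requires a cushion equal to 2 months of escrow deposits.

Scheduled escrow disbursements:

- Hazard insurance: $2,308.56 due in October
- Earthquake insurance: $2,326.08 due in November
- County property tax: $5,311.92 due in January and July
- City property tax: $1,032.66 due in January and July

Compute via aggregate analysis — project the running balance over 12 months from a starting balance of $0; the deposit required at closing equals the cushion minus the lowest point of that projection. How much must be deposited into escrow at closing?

$7,788.23

Cushion = 2 × $1,443.65 = $2,887.30
Trial balance (start $0, +$1,443.65 each month, − disbursements):
  Jan: +$1,443.65 − $6,344.58 → -$4,900.93
  Feb: +$1,443.65 → -$3,457.28
  Mar: +$1,443.65 → -$2,013.63
  Apr: +$1,443.65 → -$569.98
  May: +$1,443.65 → $873.67
  Jun: +$1,443.65 → $2,317.32
  Jul: +$1,443.65 − $6,344.58 → -$2,583.61
  Aug: +$1,443.65 → -$1,139.96
  Sep: +$1,443.65 → $303.69
  Oct: +$1,443.65 − $2,308.56 → -$561.22
  Nov: +$1,443.65 − $2,326.08 → -$1,443.65
  Dec: +$1,443.65 → $0.00
Lowest trial balance = -$4,900.93 (Jan)
Initial deposit = cushion − low point = $2,887.30 − (-$4,900.93) = $7,788.23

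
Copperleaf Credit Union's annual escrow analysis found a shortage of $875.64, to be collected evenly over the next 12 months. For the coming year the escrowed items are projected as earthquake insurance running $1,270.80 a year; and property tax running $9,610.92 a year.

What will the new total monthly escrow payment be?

$979.78

Earthquake insurance — $1,270.80 per year
Property tax — $9,610.92 per year
Combined annual = $10,881.72
Base monthly escrow = $10,881.72 ÷ 12 = $906.81
Shortage spread = $875.64 / 12 = $72.97/mo
New monthly escrow = $906.81 + $72.97 = $979.78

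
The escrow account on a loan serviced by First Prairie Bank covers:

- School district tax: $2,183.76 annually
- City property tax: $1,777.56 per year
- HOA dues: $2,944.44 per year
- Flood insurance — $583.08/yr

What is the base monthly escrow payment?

$624.07

School district tax — $2,183.76 annually
City property tax — $1,777.56 annually
HOA dues — $2,944.44 annually
Flood insurance — $583.08 annually
Annual escrow total = $2,183.76 + $1,777.56 + $2,944.44 + $583.08 = $7,488.84
Per month = $7,488.84 ÷ 12 = $624.07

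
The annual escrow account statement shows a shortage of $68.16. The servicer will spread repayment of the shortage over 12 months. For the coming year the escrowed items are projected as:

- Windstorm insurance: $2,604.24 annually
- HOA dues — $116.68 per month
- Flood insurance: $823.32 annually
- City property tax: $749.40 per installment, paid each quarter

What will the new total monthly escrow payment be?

Windstorm insurance: $2,604.24 annually
HOA dues: $116.68 × 12 = $1,400.16 annually
Flood insurance: $823.32 annually
City property tax: $749.40 × 4 = $2,997.60 annually
Total per year = $2,604.24 + $1,400.16 + $823.32 + $2,997.60 = $7,825.32
Per month = $7,825.32 / 12 = $652.11
Shortage spread = $68.16 / 12 = $5.68/mo
New monthly escrow = $652.11 + $5.68 = $657.79

$657.79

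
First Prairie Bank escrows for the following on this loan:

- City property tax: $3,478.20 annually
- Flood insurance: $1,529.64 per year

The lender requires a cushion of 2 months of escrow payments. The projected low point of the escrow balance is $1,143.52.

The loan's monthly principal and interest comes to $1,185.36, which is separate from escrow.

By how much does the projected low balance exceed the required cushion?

City property tax: $3,478.20 per year
Flood insurance: $1,529.64 per year
Combined annual = $3,478.20 + $1,529.64 = $5,007.84
Base monthly escrow = $5,007.84 ÷ 12 = $417.32
Cushion = 2 × $417.32 = $834.64
Excess over cushion: $1,143.52 − $834.64 = $308.88

$308.88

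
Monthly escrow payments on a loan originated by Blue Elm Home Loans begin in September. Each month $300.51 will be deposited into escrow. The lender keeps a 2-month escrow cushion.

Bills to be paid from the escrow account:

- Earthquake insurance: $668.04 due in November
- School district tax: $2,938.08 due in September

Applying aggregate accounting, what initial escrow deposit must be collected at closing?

Cushion = 2 × $300.51 = $601.02
Trial balance (start $0, +$300.51 each month, − disbursements):
  Sep: +$300.51 − $2,938.08 → -$2,637.57
  Oct: +$300.51 → -$2,337.06
  Nov: +$300.51 − $668.04 → -$2,704.59
  Dec: +$300.51 → -$2,404.08
  Jan: +$300.51 → -$2,103.57
  Feb: +$300.51 → -$1,803.06
  Mar: +$300.51 → -$1,502.55
  Apr: +$300.51 → -$1,202.04
  May: +$300.51 → -$901.53
  Jun: +$300.51 → -$601.02
  Jul: +$300.51 → -$300.51
  Aug: +$300.51 → $0.00
Lowest trial balance = -$2,704.59 (Nov)
Initial deposit = cushion − low point = $601.02 − (-$2,704.59) = $3,305.61

$3,305.61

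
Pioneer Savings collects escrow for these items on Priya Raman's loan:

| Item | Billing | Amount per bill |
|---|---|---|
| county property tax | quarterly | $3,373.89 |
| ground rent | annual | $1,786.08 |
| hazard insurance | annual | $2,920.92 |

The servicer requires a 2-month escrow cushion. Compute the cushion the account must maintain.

County property tax — $3,373.89 × 4 = $13,495.56
Ground rent — $1,786.08
Hazard insurance — $2,920.92
Total per year = $13,495.56 + $1,786.08 + $2,920.92 = $18,202.56
Per month = $18,202.56 / 12 = $1,516.88
Reserve = 2 × $1,516.88 = $3,033.76

$3,033.76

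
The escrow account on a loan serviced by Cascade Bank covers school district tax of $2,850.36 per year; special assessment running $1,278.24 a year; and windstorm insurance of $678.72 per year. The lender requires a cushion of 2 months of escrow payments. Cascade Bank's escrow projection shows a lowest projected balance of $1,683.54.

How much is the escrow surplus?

$882.32

School district tax: $2,850.36/yr
Special assessment: $1,278.24/yr
Windstorm insurance: $678.72/yr
Annual escrow total = $2,850.36 + $1,278.24 + $678.72 = $4,807.32
Per month = $4,807.32 ÷ 12 = $400.61
Required reserve = 2 × $400.61 = $801.22
Surplus = $1,683.54 − $801.22 = $882.32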